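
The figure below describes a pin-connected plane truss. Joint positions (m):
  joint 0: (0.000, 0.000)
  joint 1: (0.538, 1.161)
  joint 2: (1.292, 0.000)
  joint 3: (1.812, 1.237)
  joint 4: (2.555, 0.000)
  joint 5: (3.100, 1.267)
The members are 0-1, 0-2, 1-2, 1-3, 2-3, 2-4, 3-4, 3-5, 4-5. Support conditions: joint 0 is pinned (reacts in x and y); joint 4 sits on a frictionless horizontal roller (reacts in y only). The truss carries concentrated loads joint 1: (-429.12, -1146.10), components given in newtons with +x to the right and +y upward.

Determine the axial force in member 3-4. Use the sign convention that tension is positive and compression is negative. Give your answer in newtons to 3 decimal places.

N=6 nodes, M=9 members, R=3 reactions → 2N=12, M+R=12
member 0 (0-1): L=1.2796, (cx,cy)=(0.4204,0.9073)
member 1 (0-2): L=1.2920, (cx,cy)=(1.0000,0.0000)
member 2 (1-2): L=1.3844, (cx,cy)=(0.5447,-0.8387)
member 3 (1-3): L=1.2763, (cx,cy)=(0.9982,0.0595)
member 4 (2-3): L=1.3419, (cx,cy)=(0.3875,0.9219)
member 5 (2-4): L=1.2630, (cx,cy)=(1.0000,0.0000)
member 6 (3-4): L=1.4430, (cx,cy)=(0.5149,-0.8572)
member 7 (3-5): L=1.2883, (cx,cy)=(0.9997,0.0233)
member 8 (4-5): L=1.3792, (cx,cy)=(0.3951,0.9186)
solve A·x = −loads:
  F[0-1] = -1212.1023 N (compression)
  F[0-2] = +80.5027 N (tension)
  F[1-2] = -58.7044 N (compression)
  F[1-3] = -48.6152 N (compression)
  F[2-3] = +53.4061 N (tension)
  F[2-4] = +27.8327 N (tension)
  F[3-4] = -54.0543 N (compression)
  F[3-5] = +0.0000 N (tension)
  F[4-5] = +0.0000 N (tension)
  Rx@0 = +429.1200 N
  Ry@0 = +1099.7620 N
  Ry@4 = +46.3380 N

-54.054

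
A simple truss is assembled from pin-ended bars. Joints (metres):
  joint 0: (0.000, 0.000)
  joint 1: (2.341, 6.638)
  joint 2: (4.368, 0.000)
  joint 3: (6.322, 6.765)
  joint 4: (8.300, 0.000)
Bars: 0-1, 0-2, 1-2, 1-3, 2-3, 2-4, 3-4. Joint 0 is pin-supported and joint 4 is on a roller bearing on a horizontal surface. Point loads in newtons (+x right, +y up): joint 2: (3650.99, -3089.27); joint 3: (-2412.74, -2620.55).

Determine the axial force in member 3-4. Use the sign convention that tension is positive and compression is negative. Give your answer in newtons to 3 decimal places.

-1724.589

N=5 nodes, M=7 members, R=3 reactions → 2N=10, M+R=10
member 0 (0-1): L=7.0387, (cx,cy)=(0.3326,0.9431)
member 1 (0-2): L=4.3680, (cx,cy)=(1.0000,0.0000)
member 2 (1-2): L=6.9406, (cx,cy)=(0.2921,-0.9564)
member 3 (1-3): L=3.9830, (cx,cy)=(0.9995,0.0319)
member 4 (2-3): L=7.0415, (cx,cy)=(0.2775,0.9607)
member 5 (2-4): L=3.9320, (cx,cy)=(1.0000,0.0000)
member 6 (3-4): L=7.0482, (cx,cy)=(0.2806,-0.9598)
solve A·x = −loads:
  F[0-1] = -4299.2868 N (compression)
  F[0-2] = +2668.1487 N (tension)
  F[1-2] = +4151.2240 N (tension)
  F[1-3] = -2643.6084 N (compression)
  F[2-3] = -916.9861 N (compression)
  F[2-4] = +483.9842 N (tension)
  F[3-4] = -1724.5892 N (compression)
  Rx@0 = -1238.2500 N
  Ry@0 = +4054.5354 N
  Ry@4 = +1655.2846 N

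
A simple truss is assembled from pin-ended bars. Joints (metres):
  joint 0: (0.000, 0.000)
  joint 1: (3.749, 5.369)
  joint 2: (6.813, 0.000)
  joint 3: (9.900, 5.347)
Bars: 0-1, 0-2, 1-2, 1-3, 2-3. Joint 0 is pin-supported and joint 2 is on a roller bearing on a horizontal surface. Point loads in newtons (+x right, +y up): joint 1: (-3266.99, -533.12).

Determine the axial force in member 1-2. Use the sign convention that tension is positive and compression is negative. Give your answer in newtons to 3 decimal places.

N=4 nodes, M=5 members, R=3 reactions → 2N=8, M+R=8
member 0 (0-1): L=6.5484, (cx,cy)=(0.5725,0.8199)
member 1 (0-2): L=6.8130, (cx,cy)=(1.0000,0.0000)
member 2 (1-2): L=6.1818, (cx,cy)=(0.4957,-0.8685)
member 3 (1-3): L=6.1510, (cx,cy)=(1.0000,-0.0036)
member 4 (2-3): L=6.1741, (cx,cy)=(0.5000,0.8660)
solve A·x = −loads:
  F[0-1] = -3432.5198 N (compression)
  F[0-2] = -1301.8422 N (compression)
  F[1-2] = +2626.5296 N (tension)
  F[1-3] = +0.0000 N (tension)
  F[2-3] = -0.0000 N (compression)
  Rx@0 = +3266.9900 N
  Ry@0 = +2814.3181 N
  Ry@2 = -2281.1981 N

2626.530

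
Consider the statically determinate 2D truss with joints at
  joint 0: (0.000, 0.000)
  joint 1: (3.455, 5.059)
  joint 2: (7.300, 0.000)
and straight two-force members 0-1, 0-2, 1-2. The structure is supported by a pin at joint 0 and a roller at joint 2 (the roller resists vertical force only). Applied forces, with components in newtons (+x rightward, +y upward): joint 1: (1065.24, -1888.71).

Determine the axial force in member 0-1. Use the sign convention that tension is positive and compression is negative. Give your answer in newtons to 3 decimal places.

-310.708

N=3 nodes, M=3 members, R=3 reactions → 2N=6, M+R=6
member 0 (0-1): L=6.1262, (cx,cy)=(0.5640,0.8258)
member 1 (0-2): L=7.3000, (cx,cy)=(1.0000,0.0000)
member 2 (1-2): L=6.3543, (cx,cy)=(0.6051,-0.7962)
solve A·x = −loads:
  F[0-1] = -310.7076 N (compression)
  F[0-2] = +1240.4697 N (tension)
  F[1-2] = -2050.0269 N (compression)
  Rx@0 = -1065.2400 N
  Ry@0 = +256.5809 N
  Ry@2 = +1632.1291 N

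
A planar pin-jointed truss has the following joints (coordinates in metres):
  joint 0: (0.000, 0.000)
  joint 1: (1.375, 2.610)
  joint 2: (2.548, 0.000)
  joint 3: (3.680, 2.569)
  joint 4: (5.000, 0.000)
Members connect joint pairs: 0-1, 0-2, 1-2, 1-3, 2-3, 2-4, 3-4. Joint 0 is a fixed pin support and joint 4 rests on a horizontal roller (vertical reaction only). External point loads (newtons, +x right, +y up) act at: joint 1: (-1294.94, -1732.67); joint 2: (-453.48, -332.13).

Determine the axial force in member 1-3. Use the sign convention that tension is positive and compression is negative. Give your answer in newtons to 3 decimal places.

N=5 nodes, M=7 members, R=3 reactions → 2N=10, M+R=10
member 0 (0-1): L=2.9500, (cx,cy)=(0.4661,0.8847)
member 1 (0-2): L=2.5480, (cx,cy)=(1.0000,0.0000)
member 2 (1-2): L=2.8615, (cx,cy)=(0.4099,-0.9121)
member 3 (1-3): L=2.3054, (cx,cy)=(0.9998,-0.0178)
member 4 (2-3): L=2.8073, (cx,cy)=(0.4032,0.9151)
member 5 (2-4): L=2.4520, (cx,cy)=(1.0000,0.0000)
member 6 (3-4): L=2.8883, (cx,cy)=(0.4570,-0.8895)
solve A·x = −loads:
  F[0-1] = -2367.9662 N (compression)
  F[0-2] = -644.7212 N (compression)
  F[1-2] = +396.7053 N (tension)
  F[1-3] = +28.6248 N (tension)
  F[2-3] = -32.4685 N (compression)
  F[2-4] = -15.5281 N (compression)
  F[3-4] = +33.9769 N (tension)
  Rx@0 = +1748.4200 N
  Ry@0 = +2095.0210 N
  Ry@4 = -30.2210 N

28.625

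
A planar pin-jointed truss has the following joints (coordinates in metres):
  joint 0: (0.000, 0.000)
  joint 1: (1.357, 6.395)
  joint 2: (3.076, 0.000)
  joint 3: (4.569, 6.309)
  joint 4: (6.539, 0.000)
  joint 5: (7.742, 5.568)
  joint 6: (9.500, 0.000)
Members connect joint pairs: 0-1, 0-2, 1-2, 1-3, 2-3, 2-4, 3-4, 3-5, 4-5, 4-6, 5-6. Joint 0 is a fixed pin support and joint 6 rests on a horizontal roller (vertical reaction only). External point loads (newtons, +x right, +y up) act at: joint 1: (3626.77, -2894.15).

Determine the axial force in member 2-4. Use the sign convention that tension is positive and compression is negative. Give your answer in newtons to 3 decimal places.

2231.256

N=7 nodes, M=11 members, R=3 reactions → 2N=14, M+R=14
member 0 (0-1): L=6.5374, (cx,cy)=(0.2076,0.9782)
member 1 (0-2): L=3.0760, (cx,cy)=(1.0000,0.0000)
member 2 (1-2): L=6.6220, (cx,cy)=(0.2596,-0.9657)
member 3 (1-3): L=3.2132, (cx,cy)=(0.9996,-0.0268)
member 4 (2-3): L=6.4832, (cx,cy)=(0.2303,0.9731)
member 5 (2-4): L=3.4630, (cx,cy)=(1.0000,0.0000)
member 6 (3-4): L=6.6094, (cx,cy)=(0.2981,-0.9545)
member 7 (3-5): L=3.2584, (cx,cy)=(0.9738,-0.2274)
member 8 (4-5): L=5.6965, (cx,cy)=(0.2112,0.9774)
member 9 (4-6): L=2.9610, (cx,cy)=(1.0000,0.0000)
member 10 (5-6): L=5.8389, (cx,cy)=(0.3011,-0.9536)
solve A·x = −loads:
  F[0-1] = -40.2309 N (compression)
  F[0-2] = +3635.1209 N (tension)
  F[1-2] = -2876.0494 N (compression)
  F[1-3] = -2889.5655 N (compression)
  F[2-3] = +2854.1674 N (tension)
  F[2-4] = +2231.2563 N (tension)
  F[3-4] = -2637.1530 N (compression)
  F[3-5] = -1484.1140 N (compression)
  F[4-5] = +2575.3708 N (tension)
  F[4-6] = +901.3524 N (tension)
  F[5-6] = -2993.7088 N (compression)
  Rx@0 = -3626.7700 N
  Ry@0 = +39.3547 N
  Ry@6 = +2854.7953 N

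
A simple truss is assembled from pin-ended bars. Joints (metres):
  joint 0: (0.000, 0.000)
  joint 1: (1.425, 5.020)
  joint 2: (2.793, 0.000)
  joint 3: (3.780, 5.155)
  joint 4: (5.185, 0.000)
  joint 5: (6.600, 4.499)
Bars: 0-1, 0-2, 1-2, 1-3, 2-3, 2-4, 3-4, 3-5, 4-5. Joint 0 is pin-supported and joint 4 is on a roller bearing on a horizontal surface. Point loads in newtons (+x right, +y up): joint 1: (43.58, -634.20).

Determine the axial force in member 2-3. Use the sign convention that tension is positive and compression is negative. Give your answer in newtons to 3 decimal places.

N=6 nodes, M=9 members, R=3 reactions → 2N=12, M+R=12
member 0 (0-1): L=5.2183, (cx,cy)=(0.2731,0.9620)
member 1 (0-2): L=2.7930, (cx,cy)=(1.0000,0.0000)
member 2 (1-2): L=5.2031, (cx,cy)=(0.2629,-0.9648)
member 3 (1-3): L=2.3589, (cx,cy)=(0.9984,0.0572)
member 4 (2-3): L=5.2486, (cx,cy)=(0.1880,0.9822)
member 5 (2-4): L=2.3920, (cx,cy)=(1.0000,0.0000)
member 6 (3-4): L=5.3430, (cx,cy)=(0.2630,-0.9648)
member 7 (3-5): L=2.8953, (cx,cy)=(0.9740,-0.2266)
member 8 (4-5): L=4.7163, (cx,cy)=(0.3000,0.9539)
solve A·x = −loads:
  F[0-1] = -434.2121 N (compression)
  F[0-2] = +162.1527 N (tension)
  F[1-2] = -230.4205 N (compression)
  F[1-3] = -101.7368 N (compression)
  F[2-3] = +226.3518 N (tension)
  F[2-4] = +59.0049 N (tension)
  F[3-4] = -224.3880 N (compression)
  F[3-5] = -0.0000 N (compression)
  F[4-5] = +0.0000 N (tension)
  Rx@0 = -43.5800 N
  Ry@0 = +417.7089 N
  Ry@4 = +216.4911 N

226.352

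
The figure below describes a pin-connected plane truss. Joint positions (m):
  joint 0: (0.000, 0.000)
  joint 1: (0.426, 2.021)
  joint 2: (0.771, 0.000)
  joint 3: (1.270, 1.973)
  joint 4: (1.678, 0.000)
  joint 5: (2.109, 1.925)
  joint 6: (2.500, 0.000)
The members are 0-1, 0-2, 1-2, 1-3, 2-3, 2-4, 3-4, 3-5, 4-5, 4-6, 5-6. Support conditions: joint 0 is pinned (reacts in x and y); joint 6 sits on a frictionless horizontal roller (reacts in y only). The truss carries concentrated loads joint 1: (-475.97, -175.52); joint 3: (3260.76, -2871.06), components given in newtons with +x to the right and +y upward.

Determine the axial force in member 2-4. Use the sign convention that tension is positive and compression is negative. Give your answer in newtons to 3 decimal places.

2292.316

N=7 nodes, M=11 members, R=3 reactions → 2N=14, M+R=14
member 0 (0-1): L=2.0654, (cx,cy)=(0.2063,0.9785)
member 1 (0-2): L=0.7710, (cx,cy)=(1.0000,0.0000)
member 2 (1-2): L=2.0502, (cx,cy)=(0.1683,-0.9857)
member 3 (1-3): L=0.8454, (cx,cy)=(0.9984,-0.0568)
member 4 (2-3): L=2.0351, (cx,cy)=(0.2452,0.9695)
member 5 (2-4): L=0.9070, (cx,cy)=(1.0000,0.0000)
member 6 (3-4): L=2.0147, (cx,cy)=(0.2025,-0.9793)
member 7 (3-5): L=0.8404, (cx,cy)=(0.9984,-0.0571)
member 8 (4-5): L=1.9727, (cx,cy)=(0.2185,0.9758)
member 9 (4-6): L=0.8220, (cx,cy)=(1.0000,0.0000)
member 10 (5-6): L=1.9643, (cx,cy)=(0.1991,-0.9800)
solve A·x = −loads:
  F[0-1] = +644.2982 N (tension)
  F[0-2] = +2651.9006 N (tension)
  F[1-2] = -861.1118 N (compression)
  F[1-3] = +754.9796 N (tension)
  F[2-3] = +875.5600 N (tension)
  F[2-4] = +2292.3165 N (tension)
  F[3-4] = -3664.2522 N (compression)
  F[3-5] = -1552.8143 N (compression)
  F[4-5] = +3677.1726 N (tension)
  F[4-6] = +746.8658 N (tension)
  F[5-6] = -3752.1087 N (compression)
  Rx@0 = -2784.7900 N
  Ry@0 = -630.4447 N
  Ry@6 = +3677.0247 N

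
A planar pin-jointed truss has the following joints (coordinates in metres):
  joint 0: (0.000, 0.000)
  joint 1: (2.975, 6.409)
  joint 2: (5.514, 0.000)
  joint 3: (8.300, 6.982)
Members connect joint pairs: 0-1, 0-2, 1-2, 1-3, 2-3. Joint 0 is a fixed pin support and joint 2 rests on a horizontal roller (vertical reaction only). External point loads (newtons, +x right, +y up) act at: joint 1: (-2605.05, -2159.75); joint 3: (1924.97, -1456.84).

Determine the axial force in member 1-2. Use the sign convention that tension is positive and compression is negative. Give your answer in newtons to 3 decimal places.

N=4 nodes, M=5 members, R=3 reactions → 2N=8, M+R=8
member 0 (0-1): L=7.0658, (cx,cy)=(0.4210,0.9070)
member 1 (0-2): L=5.5140, (cx,cy)=(1.0000,0.0000)
member 2 (1-2): L=6.8936, (cx,cy)=(0.3683,-0.9297)
member 3 (1-3): L=5.3557, (cx,cy)=(0.9943,0.1070)
member 4 (2-3): L=7.5173, (cx,cy)=(0.3706,0.9288)
solve A·x = −loads:
  F[0-1] = -935.8274 N (compression)
  F[0-2] = -286.0586 N (compression)
  F[1-2] = -1106.9411 N (compression)
  F[1-3] = +2633.8461 N (tension)
  F[2-3] = -1871.9336 N (compression)
  Rx@0 = +680.0800 N
  Ry@0 = +848.8346 N
  Ry@2 = +2767.7554 N

-1106.941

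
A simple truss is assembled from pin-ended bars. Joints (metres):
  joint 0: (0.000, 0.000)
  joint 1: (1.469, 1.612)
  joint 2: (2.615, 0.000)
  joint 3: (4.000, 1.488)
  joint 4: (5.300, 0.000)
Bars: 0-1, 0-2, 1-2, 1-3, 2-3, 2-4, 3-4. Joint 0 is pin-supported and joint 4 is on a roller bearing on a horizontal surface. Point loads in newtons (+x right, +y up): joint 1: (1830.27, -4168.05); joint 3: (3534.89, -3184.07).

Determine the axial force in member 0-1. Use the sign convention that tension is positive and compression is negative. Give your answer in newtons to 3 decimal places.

N=5 nodes, M=7 members, R=3 reactions → 2N=10, M+R=10
member 0 (0-1): L=2.1809, (cx,cy)=(0.6736,0.7391)
member 1 (0-2): L=2.6150, (cx,cy)=(1.0000,0.0000)
member 2 (1-2): L=1.9778, (cx,cy)=(0.5794,-0.8150)
member 3 (1-3): L=2.5340, (cx,cy)=(0.9988,-0.0489)
member 4 (2-3): L=2.0328, (cx,cy)=(0.6813,0.7320)
member 5 (2-4): L=2.6850, (cx,cy)=(1.0000,0.0000)
member 6 (3-4): L=1.9759, (cx,cy)=(0.6579,-0.7531)
solve A·x = −loads:
  F[0-1] = -3036.9138 N (compression)
  F[0-2] = +7410.7109 N (tension)
  F[1-2] = -2203.6551 N (compression)
  F[1-3] = -2602.0978 N (compression)
  F[2-3] = +2453.6558 N (tension)
  F[2-4] = +4462.1493 N (tension)
  F[3-4] = -6782.0917 N (compression)
  Rx@0 = -5365.1600 N
  Ry@0 = +2244.6753 N
  Ry@4 = +5107.4447 N

-3036.914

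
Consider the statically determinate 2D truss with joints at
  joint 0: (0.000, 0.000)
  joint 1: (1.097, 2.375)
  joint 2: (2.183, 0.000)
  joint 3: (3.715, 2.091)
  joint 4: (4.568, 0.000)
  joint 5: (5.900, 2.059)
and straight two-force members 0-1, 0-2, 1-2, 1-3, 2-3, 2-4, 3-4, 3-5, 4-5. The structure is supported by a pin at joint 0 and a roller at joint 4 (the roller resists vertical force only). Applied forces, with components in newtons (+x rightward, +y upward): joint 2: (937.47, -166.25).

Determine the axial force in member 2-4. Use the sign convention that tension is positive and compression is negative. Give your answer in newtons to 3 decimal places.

N=6 nodes, M=9 members, R=3 reactions → 2N=12, M+R=12
member 0 (0-1): L=2.6161, (cx,cy)=(0.4193,0.9078)
member 1 (0-2): L=2.1830, (cx,cy)=(1.0000,0.0000)
member 2 (1-2): L=2.6115, (cx,cy)=(0.4159,-0.9094)
member 3 (1-3): L=2.6334, (cx,cy)=(0.9942,-0.1078)
member 4 (2-3): L=2.5922, (cx,cy)=(0.5910,0.8067)
member 5 (2-4): L=2.3850, (cx,cy)=(1.0000,0.0000)
member 6 (3-4): L=2.2583, (cx,cy)=(0.3777,-0.9259)
member 7 (3-5): L=2.1852, (cx,cy)=(0.9999,-0.0146)
member 8 (4-5): L=2.4523, (cx,cy)=(0.5432,0.8396)
solve A·x = −loads:
  F[0-1] = -95.6129 N (compression)
  F[0-2] = +977.5629 N (tension)
  F[1-2] = +105.4585 N (tension)
  F[1-3] = -84.4403 N (compression)
  F[2-3] = +87.2019 N (tension)
  F[2-4] = +32.4104 N (tension)
  F[3-4] = -85.8056 N (compression)
  F[3-5] = +0.0000 N (tension)
  F[4-5] = -0.0000 N (compression)
  Rx@0 = -937.4700 N
  Ry@0 = +86.8008 N
  Ry@4 = +79.4492 N

32.410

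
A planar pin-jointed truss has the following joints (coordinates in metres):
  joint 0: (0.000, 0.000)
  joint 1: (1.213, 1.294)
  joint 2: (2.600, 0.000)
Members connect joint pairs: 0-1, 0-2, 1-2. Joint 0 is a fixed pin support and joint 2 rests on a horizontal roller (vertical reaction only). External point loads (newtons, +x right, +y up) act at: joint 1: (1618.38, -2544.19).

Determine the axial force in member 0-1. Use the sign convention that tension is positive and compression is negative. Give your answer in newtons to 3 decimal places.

-756.295

N=3 nodes, M=3 members, R=3 reactions → 2N=6, M+R=6
member 0 (0-1): L=1.7736, (cx,cy)=(0.6839,0.7296)
member 1 (0-2): L=2.6000, (cx,cy)=(1.0000,0.0000)
member 2 (1-2): L=1.8969, (cx,cy)=(0.7312,-0.6822)
solve A·x = −loads:
  F[0-1] = -756.2954 N (compression)
  F[0-2] = +2135.6132 N (tension)
  F[1-2] = -2920.7143 N (compression)
  Rx@0 = -1618.3800 N
  Ry@0 = +551.7722 N
  Ry@2 = +1992.4178 N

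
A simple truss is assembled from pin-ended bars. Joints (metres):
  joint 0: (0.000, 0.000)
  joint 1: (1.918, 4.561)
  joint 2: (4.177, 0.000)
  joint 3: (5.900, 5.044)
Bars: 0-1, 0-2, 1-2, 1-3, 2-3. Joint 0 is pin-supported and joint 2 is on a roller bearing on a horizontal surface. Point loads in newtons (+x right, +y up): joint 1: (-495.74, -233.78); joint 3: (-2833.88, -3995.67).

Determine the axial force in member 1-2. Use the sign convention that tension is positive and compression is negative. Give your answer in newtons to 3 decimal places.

N=4 nodes, M=5 members, R=3 reactions → 2N=8, M+R=8
member 0 (0-1): L=4.9479, (cx,cy)=(0.3876,0.9218)
member 1 (0-2): L=4.1770, (cx,cy)=(1.0000,0.0000)
member 2 (1-2): L=5.0898, (cx,cy)=(0.4438,-0.8961)
member 3 (1-3): L=4.0112, (cx,cy)=(0.9927,0.1204)
member 4 (2-3): L=5.3302, (cx,cy)=(0.3233,0.9463)
solve A·x = −loads:
  F[0-1] = -2648.7446 N (compression)
  F[0-2] = -2302.8571 N (compression)
  F[1-2] = +2256.3921 N (tension)
  F[1-3] = -1543.7121 N (compression)
  F[2-3] = -4025.9305 N (compression)
  Rx@0 = +3329.6200 N
  Ry@0 = +2441.6400 N
  Ry@2 = +1787.8100 N

2256.392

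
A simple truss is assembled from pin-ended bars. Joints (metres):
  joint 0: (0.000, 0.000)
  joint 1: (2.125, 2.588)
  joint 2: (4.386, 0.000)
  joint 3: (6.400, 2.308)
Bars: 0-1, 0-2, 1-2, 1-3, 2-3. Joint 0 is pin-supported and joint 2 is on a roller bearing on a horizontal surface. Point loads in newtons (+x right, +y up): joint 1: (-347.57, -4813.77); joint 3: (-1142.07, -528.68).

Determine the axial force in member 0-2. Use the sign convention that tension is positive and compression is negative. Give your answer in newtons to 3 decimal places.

1010.454

N=4 nodes, M=5 members, R=3 reactions → 2N=8, M+R=8
member 0 (0-1): L=3.3486, (cx,cy)=(0.6346,0.7729)
member 1 (0-2): L=4.3860, (cx,cy)=(1.0000,0.0000)
member 2 (1-2): L=3.4365, (cx,cy)=(0.6579,-0.7531)
member 3 (1-3): L=4.2842, (cx,cy)=(0.9979,-0.0654)
member 4 (2-3): L=3.0632, (cx,cy)=(0.6575,0.7535)
solve A·x = −loads:
  F[0-1] = -3939.7207 N (compression)
  F[0-2] = +1010.4538 N (tension)
  F[1-2] = -2292.9456 N (compression)
  F[1-3] = -645.3114 N (compression)
  F[2-3] = -757.6397 N (compression)
  Rx@0 = +1489.6400 N
  Ry@0 = +3044.8201 N
  Ry@2 = +2297.6299 N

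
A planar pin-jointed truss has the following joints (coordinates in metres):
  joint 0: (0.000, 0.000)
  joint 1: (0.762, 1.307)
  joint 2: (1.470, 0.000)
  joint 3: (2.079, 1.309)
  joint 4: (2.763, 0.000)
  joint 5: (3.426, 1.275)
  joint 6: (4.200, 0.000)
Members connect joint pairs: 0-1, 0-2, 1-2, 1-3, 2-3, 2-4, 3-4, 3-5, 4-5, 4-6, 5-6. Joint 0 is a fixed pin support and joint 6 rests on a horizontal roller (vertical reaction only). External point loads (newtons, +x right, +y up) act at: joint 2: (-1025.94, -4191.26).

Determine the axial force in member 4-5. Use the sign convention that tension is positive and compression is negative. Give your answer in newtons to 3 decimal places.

N=7 nodes, M=11 members, R=3 reactions → 2N=14, M+R=14
member 0 (0-1): L=1.5129, (cx,cy)=(0.5037,0.8639)
member 1 (0-2): L=1.4700, (cx,cy)=(1.0000,0.0000)
member 2 (1-2): L=1.4864, (cx,cy)=(0.4763,-0.8793)
member 3 (1-3): L=1.3170, (cx,cy)=(1.0000,0.0015)
member 4 (2-3): L=1.4437, (cx,cy)=(0.4218,0.9067)
member 5 (2-4): L=1.2930, (cx,cy)=(1.0000,0.0000)
member 6 (3-4): L=1.4769, (cx,cy)=(0.4631,-0.8863)
member 7 (3-5): L=1.3474, (cx,cy)=(0.9997,-0.0252)
member 8 (4-5): L=1.4371, (cx,cy)=(0.4614,0.8872)
member 9 (4-6): L=1.4370, (cx,cy)=(1.0000,0.0000)
member 10 (5-6): L=1.4915, (cx,cy)=(0.5189,-0.8548)
solve A·x = −loads:
  F[0-1] = -3153.5166 N (compression)
  F[0-2] = +562.3776 N (tension)
  F[1-2] = +3093.0636 N (tension)
  F[1-3] = -3061.5622 N (compression)
  F[2-3] = +1623.0573 N (tension)
  F[2-4] = +2376.9151 N (tension)
  F[3-4] = -1608.6626 N (compression)
  F[3-5] = -1632.4290 N (compression)
  F[4-5] = +1606.9911 N (tension)
  F[4-6] = +890.5195 N (tension)
  F[5-6] = -1716.0830 N (compression)
  Rx@0 = +1025.9400 N
  Ry@0 = +2724.3190 N
  Ry@6 = +1466.9410 N

1606.991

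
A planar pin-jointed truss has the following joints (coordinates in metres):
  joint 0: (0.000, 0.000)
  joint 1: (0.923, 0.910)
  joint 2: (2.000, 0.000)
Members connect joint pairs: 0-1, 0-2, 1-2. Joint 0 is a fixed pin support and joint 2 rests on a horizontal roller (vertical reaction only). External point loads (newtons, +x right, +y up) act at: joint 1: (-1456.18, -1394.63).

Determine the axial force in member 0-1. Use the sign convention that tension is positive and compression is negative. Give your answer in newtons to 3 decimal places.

-2013.420

N=3 nodes, M=3 members, R=3 reactions → 2N=6, M+R=6
member 0 (0-1): L=1.2962, (cx,cy)=(0.7121,0.7021)
member 1 (0-2): L=2.0000, (cx,cy)=(1.0000,0.0000)
member 2 (1-2): L=1.4100, (cx,cy)=(0.7638,-0.6454)
solve A·x = −loads:
  F[0-1] = -2013.4199 N (compression)
  F[0-2] = -22.4160 N (compression)
  F[1-2] = +29.3463 N (tension)
  Rx@0 = +1456.1800 N
  Ry@0 = +1413.5702 N
  Ry@2 = -18.9402 N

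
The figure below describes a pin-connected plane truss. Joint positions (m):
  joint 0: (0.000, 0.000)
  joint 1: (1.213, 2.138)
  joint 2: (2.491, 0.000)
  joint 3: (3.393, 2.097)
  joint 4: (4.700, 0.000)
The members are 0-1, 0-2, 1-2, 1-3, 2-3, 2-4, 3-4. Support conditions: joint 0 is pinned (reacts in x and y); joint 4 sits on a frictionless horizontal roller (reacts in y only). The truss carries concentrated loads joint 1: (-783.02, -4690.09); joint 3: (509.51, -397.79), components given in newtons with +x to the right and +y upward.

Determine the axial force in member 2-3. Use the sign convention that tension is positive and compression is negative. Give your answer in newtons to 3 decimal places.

1041.513

N=5 nodes, M=7 members, R=3 reactions → 2N=10, M+R=10
member 0 (0-1): L=2.4581, (cx,cy)=(0.4935,0.8698)
member 1 (0-2): L=2.4910, (cx,cy)=(1.0000,0.0000)
member 2 (1-2): L=2.4908, (cx,cy)=(0.5131,-0.8583)
member 3 (1-3): L=2.1804, (cx,cy)=(0.9998,-0.0188)
member 4 (2-3): L=2.2828, (cx,cy)=(0.3951,0.9186)
member 5 (2-4): L=2.2090, (cx,cy)=(1.0000,0.0000)
member 6 (3-4): L=2.4710, (cx,cy)=(0.5289,-0.8487)
solve A·x = −loads:
  F[0-1] = -4276.0111 N (compression)
  F[0-2] = +1836.5482 N (tension)
  F[1-2] = -1114.6587 N (compression)
  F[1-3] = -755.2647 N (compression)
  F[2-3] = +1041.5134 N (tension)
  F[2-4] = +853.1028 N (tension)
  F[3-4] = -1612.8428 N (compression)
  Rx@0 = +273.5100 N
  Ry@0 = +3719.1297 N
  Ry@4 = +1368.7503 N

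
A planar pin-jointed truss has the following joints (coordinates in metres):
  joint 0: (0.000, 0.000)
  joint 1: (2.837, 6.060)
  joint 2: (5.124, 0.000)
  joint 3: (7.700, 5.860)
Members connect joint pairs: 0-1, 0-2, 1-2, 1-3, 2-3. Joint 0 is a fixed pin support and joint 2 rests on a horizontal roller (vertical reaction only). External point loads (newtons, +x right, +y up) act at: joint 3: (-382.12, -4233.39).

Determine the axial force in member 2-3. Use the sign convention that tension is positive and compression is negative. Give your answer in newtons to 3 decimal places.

N=4 nodes, M=5 members, R=3 reactions → 2N=8, M+R=8
member 0 (0-1): L=6.6912, (cx,cy)=(0.4240,0.9057)
member 1 (0-2): L=5.1240, (cx,cy)=(1.0000,0.0000)
member 2 (1-2): L=6.4772, (cx,cy)=(0.3531,-0.9356)
member 3 (1-3): L=4.8671, (cx,cy)=(0.9992,-0.0411)
member 4 (2-3): L=6.4012, (cx,cy)=(0.4024,0.9155)
solve A·x = −loads:
  F[0-1] = +1867.4134 N (tension)
  F[0-2] = -1173.8840 N (compression)
  F[1-2] = -1871.5384 N (compression)
  F[1-3] = +1453.8046 N (tension)
  F[2-3] = -4559.1081 N (compression)
  Rx@0 = +382.1200 N
  Ry@0 = -1691.2548 N
  Ry@2 = +5924.6448 N

-4559.108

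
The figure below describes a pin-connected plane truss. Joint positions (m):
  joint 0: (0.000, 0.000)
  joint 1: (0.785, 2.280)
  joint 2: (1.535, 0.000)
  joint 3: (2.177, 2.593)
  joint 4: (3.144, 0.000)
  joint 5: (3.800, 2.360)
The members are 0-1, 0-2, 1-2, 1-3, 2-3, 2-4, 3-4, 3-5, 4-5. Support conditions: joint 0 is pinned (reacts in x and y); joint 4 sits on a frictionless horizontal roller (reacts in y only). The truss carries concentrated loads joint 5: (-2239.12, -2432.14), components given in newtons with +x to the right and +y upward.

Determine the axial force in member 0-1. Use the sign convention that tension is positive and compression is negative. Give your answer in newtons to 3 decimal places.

-1240.890

N=6 nodes, M=9 members, R=3 reactions → 2N=12, M+R=12
member 0 (0-1): L=2.4114, (cx,cy)=(0.3255,0.9455)
member 1 (0-2): L=1.5350, (cx,cy)=(1.0000,0.0000)
member 2 (1-2): L=2.4002, (cx,cy)=(0.3125,-0.9499)
member 3 (1-3): L=1.4268, (cx,cy)=(0.9756,0.2194)
member 4 (2-3): L=2.6713, (cx,cy)=(0.2403,0.9707)
member 5 (2-4): L=1.6090, (cx,cy)=(1.0000,0.0000)
member 6 (3-4): L=2.7674, (cx,cy)=(0.3494,-0.9370)
member 7 (3-5): L=1.6396, (cx,cy)=(0.9899,-0.1421)
member 8 (4-5): L=2.4495, (cx,cy)=(0.2678,0.9635)
solve A·x = −loads:
  F[0-1] = -1240.8898 N (compression)
  F[0-2] = -1835.1566 N (compression)
  F[1-2] = +1061.0410 N (tension)
  F[1-3] = -753.8775 N (compression)
  F[2-3] = -1038.3436 N (compression)
  F[2-4] = -1254.0590 N (compression)
  F[3-4] = +1482.5296 N (tension)
  F[3-5] = -1518.4968 N (compression)
  F[4-5] = -2748.3181 N (compression)
  Rx@0 = +2239.1200 N
  Ry@0 = +1173.2950 N
  Ry@4 = +1258.8450 N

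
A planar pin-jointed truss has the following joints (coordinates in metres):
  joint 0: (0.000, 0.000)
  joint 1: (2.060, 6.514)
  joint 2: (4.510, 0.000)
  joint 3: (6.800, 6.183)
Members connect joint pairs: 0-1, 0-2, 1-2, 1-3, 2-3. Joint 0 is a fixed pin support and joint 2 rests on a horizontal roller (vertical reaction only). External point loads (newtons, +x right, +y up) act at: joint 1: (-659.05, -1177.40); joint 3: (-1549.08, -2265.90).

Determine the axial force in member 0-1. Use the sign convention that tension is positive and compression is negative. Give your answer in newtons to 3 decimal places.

N=4 nodes, M=5 members, R=3 reactions → 2N=8, M+R=8
member 0 (0-1): L=6.8320, (cx,cy)=(0.3015,0.9535)
member 1 (0-2): L=4.5100, (cx,cy)=(1.0000,0.0000)
member 2 (1-2): L=6.9595, (cx,cy)=(0.3520,-0.9360)
member 3 (1-3): L=4.7515, (cx,cy)=(0.9976,-0.0697)
member 4 (2-3): L=6.5935, (cx,cy)=(0.3473,0.9377)
solve A·x = −loads:
  F[0-1] = -2689.8760 N (compression)
  F[0-2] = -1397.0688 N (compression)
  F[1-2] = +1533.7898 N (tension)
  F[1-3] = -693.6464 N (compression)
  F[2-3] = -2467.8470 N (compression)
  Rx@0 = +2208.1300 N
  Ry@0 = +2564.6857 N
  Ry@2 = +878.6143 N

-2689.876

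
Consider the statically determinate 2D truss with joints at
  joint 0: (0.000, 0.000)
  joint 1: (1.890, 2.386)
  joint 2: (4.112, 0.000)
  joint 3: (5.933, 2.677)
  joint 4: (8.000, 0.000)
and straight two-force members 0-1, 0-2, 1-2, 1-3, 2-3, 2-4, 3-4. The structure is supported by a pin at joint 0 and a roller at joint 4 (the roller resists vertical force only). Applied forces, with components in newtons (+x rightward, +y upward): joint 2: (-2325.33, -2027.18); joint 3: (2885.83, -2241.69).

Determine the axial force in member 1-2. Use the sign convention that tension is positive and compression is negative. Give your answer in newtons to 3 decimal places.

723.046

N=5 nodes, M=7 members, R=3 reactions → 2N=10, M+R=10
member 0 (0-1): L=3.0439, (cx,cy)=(0.6209,0.7839)
member 1 (0-2): L=4.1120, (cx,cy)=(1.0000,0.0000)
member 2 (1-2): L=3.2604, (cx,cy)=(0.6815,-0.7318)
member 3 (1-3): L=4.0535, (cx,cy)=(0.9974,0.0718)
member 4 (2-3): L=3.2376, (cx,cy)=(0.5624,0.8268)
member 5 (2-4): L=3.8880, (cx,cy)=(1.0000,0.0000)
member 6 (3-4): L=3.3821, (cx,cy)=(0.6112,-0.7915)
solve A·x = −loads:
  F[0-1] = -763.8171 N (compression)
  F[0-2] = +1034.7706 N (tension)
  F[1-2] = +723.0458 N (tension)
  F[1-3] = -969.5346 N (compression)
  F[2-3] = +1811.7870 N (tension)
  F[2-4] = +2833.8321 N (tension)
  F[3-4] = -4636.8624 N (compression)
  Rx@0 = -560.5000 N
  Ry@0 = +598.7353 N
  Ry@4 = +3670.1347 N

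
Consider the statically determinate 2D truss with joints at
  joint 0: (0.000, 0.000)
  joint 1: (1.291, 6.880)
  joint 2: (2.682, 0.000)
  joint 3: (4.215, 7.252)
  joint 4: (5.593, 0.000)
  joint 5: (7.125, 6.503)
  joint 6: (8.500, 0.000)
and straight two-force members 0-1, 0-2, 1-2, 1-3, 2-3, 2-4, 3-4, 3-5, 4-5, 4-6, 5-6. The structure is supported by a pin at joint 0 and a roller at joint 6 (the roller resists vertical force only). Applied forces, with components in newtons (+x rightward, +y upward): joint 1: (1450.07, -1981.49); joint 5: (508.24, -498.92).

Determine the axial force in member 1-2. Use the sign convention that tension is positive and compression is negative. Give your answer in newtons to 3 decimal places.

N=7 nodes, M=11 members, R=3 reactions → 2N=14, M+R=14
member 0 (0-1): L=7.0001, (cx,cy)=(0.1844,0.9828)
member 1 (0-2): L=2.6820, (cx,cy)=(1.0000,0.0000)
member 2 (1-2): L=7.0192, (cx,cy)=(0.1982,-0.9802)
member 3 (1-3): L=2.9476, (cx,cy)=(0.9920,0.1262)
member 4 (2-3): L=7.4123, (cx,cy)=(0.2068,0.9784)
member 5 (2-4): L=2.9110, (cx,cy)=(1.0000,0.0000)
member 6 (3-4): L=7.3818, (cx,cy)=(0.1867,-0.9824)
member 7 (3-5): L=3.0048, (cx,cy)=(0.9684,-0.2493)
member 8 (4-5): L=6.6810, (cx,cy)=(0.2293,0.9734)
member 9 (4-6): L=2.9070, (cx,cy)=(1.0000,0.0000)
member 10 (5-6): L=6.6468, (cx,cy)=(0.2069,-0.9784)
solve A·x = −loads:
  F[0-1] = -202.1751 N (compression)
  F[0-2] = +1995.5965 N (tension)
  F[1-2] = -1961.4574 N (compression)
  F[1-3] = -1107.5090 N (compression)
  F[2-3] = +1965.0429 N (tension)
  F[2-4] = +1200.4842 N (tension)
  F[3-4] = -1717.3089 N (compression)
  F[3-5] = -383.7770 N (compression)
  F[4-5] = +1733.3063 N (tension)
  F[4-6] = +482.4453 N (tension)
  F[5-6] = -2332.1496 N (compression)
  Rx@0 = -1958.3100 N
  Ry@0 = +198.7071 N
  Ry@6 = +2281.7029 N

-1961.457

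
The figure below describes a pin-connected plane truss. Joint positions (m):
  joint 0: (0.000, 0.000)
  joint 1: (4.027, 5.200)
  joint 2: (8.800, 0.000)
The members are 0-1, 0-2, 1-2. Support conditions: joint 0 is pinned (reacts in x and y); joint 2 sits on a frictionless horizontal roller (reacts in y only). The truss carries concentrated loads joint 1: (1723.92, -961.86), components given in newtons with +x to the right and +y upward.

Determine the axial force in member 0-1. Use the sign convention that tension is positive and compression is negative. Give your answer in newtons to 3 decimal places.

N=3 nodes, M=3 members, R=3 reactions → 2N=6, M+R=6
member 0 (0-1): L=6.5770, (cx,cy)=(0.6123,0.7906)
member 1 (0-2): L=8.8000, (cx,cy)=(1.0000,0.0000)
member 2 (1-2): L=7.0584, (cx,cy)=(0.6762,-0.7367)
solve A·x = −loads:
  F[0-1] = +628.5830 N (tension)
  F[0-2] = +1339.0470 N (tension)
  F[1-2] = -1980.2176 N (compression)
  Rx@0 = -1723.9200 N
  Ry@0 = -496.9803 N
  Ry@2 = +1458.8403 N

628.583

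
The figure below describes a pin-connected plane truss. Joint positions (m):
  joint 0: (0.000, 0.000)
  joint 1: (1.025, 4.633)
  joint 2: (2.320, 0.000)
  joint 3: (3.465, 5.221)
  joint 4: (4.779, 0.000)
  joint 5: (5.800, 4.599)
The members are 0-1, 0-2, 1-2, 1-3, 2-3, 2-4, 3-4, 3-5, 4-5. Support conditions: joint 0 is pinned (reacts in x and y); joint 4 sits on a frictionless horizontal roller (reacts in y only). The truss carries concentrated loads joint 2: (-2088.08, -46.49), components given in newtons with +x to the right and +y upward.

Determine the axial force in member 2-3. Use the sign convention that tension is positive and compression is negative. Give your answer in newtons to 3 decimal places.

N=6 nodes, M=9 members, R=3 reactions → 2N=12, M+R=12
member 0 (0-1): L=4.7450, (cx,cy)=(0.2160,0.9764)
member 1 (0-2): L=2.3200, (cx,cy)=(1.0000,0.0000)
member 2 (1-2): L=4.8106, (cx,cy)=(0.2692,-0.9631)
member 3 (1-3): L=2.5098, (cx,cy)=(0.9722,0.2343)
member 4 (2-3): L=5.3451, (cx,cy)=(0.2142,0.9768)
member 5 (2-4): L=2.4590, (cx,cy)=(1.0000,0.0000)
member 6 (3-4): L=5.3838, (cx,cy)=(0.2441,-0.9698)
member 7 (3-5): L=2.4164, (cx,cy)=(0.9663,-0.2574)
member 8 (4-5): L=4.7110, (cx,cy)=(0.2167,0.9762)
solve A·x = −loads:
  F[0-1] = -24.4995 N (compression)
  F[0-2] = -2082.7877 N (compression)
  F[1-2] = +22.0299 N (tension)
  F[1-3] = -11.5439 N (compression)
  F[2-3] = +25.8740 N (tension)
  F[2-4] = +5.6801 N (tension)
  F[3-4] = -23.2727 N (compression)
  F[3-5] = +0.0000 N (tension)
  F[4-5] = -0.0000 N (compression)
  Rx@0 = +2088.0800 N
  Ry@0 = +23.9211 N
  Ry@4 = +22.5689 N

25.874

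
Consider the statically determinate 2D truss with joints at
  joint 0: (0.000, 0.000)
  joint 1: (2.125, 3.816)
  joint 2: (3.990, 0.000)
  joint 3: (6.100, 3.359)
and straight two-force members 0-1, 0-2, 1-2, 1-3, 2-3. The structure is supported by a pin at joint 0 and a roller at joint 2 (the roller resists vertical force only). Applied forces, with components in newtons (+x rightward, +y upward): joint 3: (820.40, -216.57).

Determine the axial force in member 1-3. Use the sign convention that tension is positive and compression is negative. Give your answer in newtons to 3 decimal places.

N=4 nodes, M=5 members, R=3 reactions → 2N=8, M+R=8
member 0 (0-1): L=4.3678, (cx,cy)=(0.4865,0.8737)
member 1 (0-2): L=3.9900, (cx,cy)=(1.0000,0.0000)
member 2 (1-2): L=4.2474, (cx,cy)=(0.4391,-0.8984)
member 3 (1-3): L=4.0012, (cx,cy)=(0.9935,-0.1142)
member 4 (2-3): L=3.9667, (cx,cy)=(0.5319,0.8468)
solve A·x = −loads:
  F[0-1] = +921.6108 N (tension)
  F[0-2] = +372.0202 N (tension)
  F[1-2] = -1010.3499 N (compression)
  F[1-3] = +897.8964 N (tension)
  F[2-3] = -134.6442 N (compression)
  Rx@0 = -820.4000 N
  Ry@0 = -805.1845 N
  Ry@2 = +1021.7545 N

897.896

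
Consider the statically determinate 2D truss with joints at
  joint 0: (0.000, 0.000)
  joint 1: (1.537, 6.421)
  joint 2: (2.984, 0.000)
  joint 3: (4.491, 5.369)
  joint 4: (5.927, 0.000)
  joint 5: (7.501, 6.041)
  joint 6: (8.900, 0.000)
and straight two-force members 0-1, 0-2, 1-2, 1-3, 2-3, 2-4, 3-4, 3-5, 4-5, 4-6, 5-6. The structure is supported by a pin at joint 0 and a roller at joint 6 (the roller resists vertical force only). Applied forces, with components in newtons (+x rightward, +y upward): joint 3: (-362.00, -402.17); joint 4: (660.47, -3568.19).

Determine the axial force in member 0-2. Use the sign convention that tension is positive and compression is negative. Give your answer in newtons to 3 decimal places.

683.749

N=7 nodes, M=11 members, R=3 reactions → 2N=14, M+R=14
member 0 (0-1): L=6.6024, (cx,cy)=(0.2328,0.9725)
member 1 (0-2): L=2.9840, (cx,cy)=(1.0000,0.0000)
member 2 (1-2): L=6.5820, (cx,cy)=(0.2198,-0.9755)
member 3 (1-3): L=3.1357, (cx,cy)=(0.9420,-0.3355)
member 4 (2-3): L=5.5765, (cx,cy)=(0.2702,0.9628)
member 5 (2-4): L=2.9430, (cx,cy)=(1.0000,0.0000)
member 6 (3-4): L=5.5577, (cx,cy)=(0.2584,-0.9660)
member 7 (3-5): L=3.0841, (cx,cy)=(0.9760,0.2179)
member 8 (4-5): L=6.2427, (cx,cy)=(0.2521,0.9677)
member 9 (4-6): L=2.9730, (cx,cy)=(1.0000,0.0000)
member 10 (5-6): L=6.2009, (cx,cy)=(0.2256,-0.9742)
solve A·x = −loads:
  F[0-1] = -1655.0177 N (compression)
  F[0-2] = +683.7487 N (tension)
  F[1-2] = +1946.8010 N (tension)
  F[1-3] = -863.2986 N (compression)
  F[2-3] = -1972.5682 N (compression)
  F[2-4] = +1644.8061 N (tension)
  F[3-4] = +964.7276 N (tension)
  F[3-5] = -1263.9713 N (compression)
  F[4-5] = +2724.2355 N (tension)
  F[4-6] = +546.7268 N (tension)
  F[5-6] = -2423.2922 N (compression)
  Rx@0 = -298.4700 N
  Ry@0 = +1609.5477 N
  Ry@6 = +2360.8123 N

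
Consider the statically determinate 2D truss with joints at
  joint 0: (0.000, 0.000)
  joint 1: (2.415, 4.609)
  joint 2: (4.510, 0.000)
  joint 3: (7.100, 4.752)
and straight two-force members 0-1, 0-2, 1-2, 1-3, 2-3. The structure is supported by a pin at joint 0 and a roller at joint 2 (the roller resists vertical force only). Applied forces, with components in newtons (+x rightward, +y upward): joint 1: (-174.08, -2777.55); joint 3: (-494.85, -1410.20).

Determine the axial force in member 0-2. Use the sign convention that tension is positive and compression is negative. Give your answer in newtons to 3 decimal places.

-50.801

N=4 nodes, M=5 members, R=3 reactions → 2N=8, M+R=8
member 0 (0-1): L=5.2034, (cx,cy)=(0.4641,0.8858)
member 1 (0-2): L=4.5100, (cx,cy)=(1.0000,0.0000)
member 2 (1-2): L=5.0628, (cx,cy)=(0.4138,-0.9104)
member 3 (1-3): L=4.6872, (cx,cy)=(0.9995,0.0305)
member 4 (2-3): L=5.4120, (cx,cy)=(0.4786,0.8781)
solve A·x = −loads:
  F[0-1] = -1331.8246 N (compression)
  F[0-2] = -50.8011 N (compression)
  F[1-2] = -1745.8472 N (compression)
  F[1-3] = +278.5174 N (tension)
  F[2-3] = -1615.7346 N (compression)
  Rx@0 = +668.9300 N
  Ry@0 = +1179.6921 N
  Ry@2 = +3008.0579 N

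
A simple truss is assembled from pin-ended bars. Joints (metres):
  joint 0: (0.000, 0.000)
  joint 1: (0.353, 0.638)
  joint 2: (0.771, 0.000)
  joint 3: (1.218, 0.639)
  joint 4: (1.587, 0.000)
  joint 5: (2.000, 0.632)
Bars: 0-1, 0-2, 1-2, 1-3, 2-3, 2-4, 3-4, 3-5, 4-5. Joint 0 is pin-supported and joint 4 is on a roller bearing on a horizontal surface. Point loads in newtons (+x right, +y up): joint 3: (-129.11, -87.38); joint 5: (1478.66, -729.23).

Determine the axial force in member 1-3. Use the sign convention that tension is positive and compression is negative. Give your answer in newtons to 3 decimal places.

852.925

N=6 nodes, M=9 members, R=3 reactions → 2N=12, M+R=12
member 0 (0-1): L=0.7291, (cx,cy)=(0.4841,0.8750)
member 1 (0-2): L=0.7710, (cx,cy)=(1.0000,0.0000)
member 2 (1-2): L=0.7627, (cx,cy)=(0.5480,-0.8365)
member 3 (1-3): L=0.8650, (cx,cy)=(1.0000,0.0012)
member 4 (2-3): L=0.7798, (cx,cy)=(0.5732,0.8194)
member 5 (2-4): L=0.8160, (cx,cy)=(1.0000,0.0000)
member 6 (3-4): L=0.7379, (cx,cy)=(0.5001,-0.8660)
member 7 (3-5): L=0.7820, (cx,cy)=(1.0000,-0.0090)
member 8 (4-5): L=0.7550, (cx,cy)=(0.5470,0.8371)
solve A·x = −loads:
  F[0-1] = +807.2334 N (tension)
  F[0-2] = +958.7454 N (tension)
  F[1-2] = -843.2439 N (compression)
  F[1-3] = +852.9250 N (tension)
  F[2-3] = +860.7882 N (tension)
  F[2-4] = +3.2182 N (tension)
  F[3-4] = -936.6319 N (compression)
  F[3-5] = +1943.9053 N (tension)
  F[4-5] = -850.3427 N (compression)
  Rx@0 = -1349.5500 N
  Ry@0 = -706.3268 N
  Ry@4 = +1522.9368 N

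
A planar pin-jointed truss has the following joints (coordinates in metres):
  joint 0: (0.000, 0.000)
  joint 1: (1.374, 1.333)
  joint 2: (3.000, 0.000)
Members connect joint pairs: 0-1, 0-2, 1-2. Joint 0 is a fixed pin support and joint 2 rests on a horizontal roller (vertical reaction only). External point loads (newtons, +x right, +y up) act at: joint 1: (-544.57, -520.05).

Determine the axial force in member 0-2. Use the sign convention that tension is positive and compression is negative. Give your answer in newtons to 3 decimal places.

N=3 nodes, M=3 members, R=3 reactions → 2N=6, M+R=6
member 0 (0-1): L=1.9144, (cx,cy)=(0.7177,0.6963)
member 1 (0-2): L=3.0000, (cx,cy)=(1.0000,0.0000)
member 2 (1-2): L=2.1026, (cx,cy)=(0.7733,-0.6340)
solve A·x = −loads:
  F[0-1] = -752.2976 N (compression)
  F[0-2] = -4.6203 N (compression)
  F[1-2] = +5.9744 N (tension)
  Rx@0 = +544.5700 N
  Ry@0 = +523.8377 N
  Ry@2 = -3.7877 N

-4.620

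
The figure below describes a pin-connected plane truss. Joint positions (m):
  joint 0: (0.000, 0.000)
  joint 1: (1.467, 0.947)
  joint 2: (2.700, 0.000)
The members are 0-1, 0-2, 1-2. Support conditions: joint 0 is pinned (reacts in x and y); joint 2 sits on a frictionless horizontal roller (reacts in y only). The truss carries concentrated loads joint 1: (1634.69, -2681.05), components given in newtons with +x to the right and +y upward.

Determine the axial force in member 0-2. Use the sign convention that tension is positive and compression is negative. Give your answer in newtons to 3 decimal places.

N=3 nodes, M=3 members, R=3 reactions → 2N=6, M+R=6
member 0 (0-1): L=1.7461, (cx,cy)=(0.8402,0.5423)
member 1 (0-2): L=2.7000, (cx,cy)=(1.0000,0.0000)
member 2 (1-2): L=1.5547, (cx,cy)=(0.7931,-0.6091)
solve A·x = −loads:
  F[0-1] = -1200.3235 N (compression)
  F[0-2] = +2643.1461 N (tension)
  F[1-2] = -3332.7690 N (compression)
  Rx@0 = -1634.6900 N
  Ry@0 = +650.9938 N
  Ry@2 = +2030.0562 N

2643.146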